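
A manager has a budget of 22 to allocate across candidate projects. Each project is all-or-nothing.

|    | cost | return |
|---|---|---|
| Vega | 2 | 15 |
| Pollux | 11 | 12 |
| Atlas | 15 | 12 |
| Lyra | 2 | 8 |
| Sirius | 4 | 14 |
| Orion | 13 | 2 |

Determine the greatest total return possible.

Take Vega, Pollux, Lyra, and Sirius: cost 2 + 11 + 2 + 4 = 19 ≤ 22, return 15 + 12 + 8 + 14 = 49.
No other feasible combination does better.

49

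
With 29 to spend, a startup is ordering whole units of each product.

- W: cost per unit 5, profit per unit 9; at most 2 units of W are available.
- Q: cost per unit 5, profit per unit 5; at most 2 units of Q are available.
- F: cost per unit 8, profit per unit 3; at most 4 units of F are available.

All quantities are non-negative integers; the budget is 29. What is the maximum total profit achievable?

2×W, 2×Q, and 1×F: cost 28 ≤ 29, profit 2·9 + 2·5 + 1·3 = 31.
2×W and 2×Q: cost 20 ≤ 29, profit 2·9 + 2·5 = 28.
Best is 31.

31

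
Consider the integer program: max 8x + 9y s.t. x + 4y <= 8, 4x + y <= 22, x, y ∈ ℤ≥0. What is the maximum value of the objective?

41

The continuous relaxation peaks at (5.33, 0.667) with value 48.67; rounding to a feasible lattice point costs some objective.
(x,y)=(4,1): 1·4+4·1=8≤8, 4·4+1·1=17≤22, objective 41.
(x,y)=(5,0): 1·5+4·0=5≤8, 4·5+1·0=20≤22, objective 40.
(x,y)=(3,1): 1·3+4·1=7≤8, 4·3+1·1=13≤22, objective 33.
No feasible integer point exceeds 41.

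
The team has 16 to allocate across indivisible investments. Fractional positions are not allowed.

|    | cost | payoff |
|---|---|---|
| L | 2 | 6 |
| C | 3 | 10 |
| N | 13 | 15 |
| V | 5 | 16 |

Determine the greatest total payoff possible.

32

Allowing fractional choices, the relaxed optimum would be about 38.9, but investments are indivisible.
L + C + V: cost 2 + 3 + 5 = 10 ≤ 16, payoff 6 + 10 + 16 = 32.
C + V: cost 3 + 5 = 8 ≤ 16, payoff 10 + 16 = 26.
C + N: cost 3 + 13 = 16 ≤ 16, payoff 10 + 15 = 25.
Best is L, C, and V with total payoff 32.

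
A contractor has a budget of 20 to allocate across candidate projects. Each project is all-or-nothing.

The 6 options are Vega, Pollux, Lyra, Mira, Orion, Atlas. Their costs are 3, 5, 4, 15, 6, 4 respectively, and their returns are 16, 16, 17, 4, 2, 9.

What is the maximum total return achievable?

Take Vega, Pollux, Lyra, and Atlas: cost 3 + 5 + 4 + 4 = 16 ≤ 20, return 16 + 16 + 17 + 9 = 58.
No other feasible combination does better.

58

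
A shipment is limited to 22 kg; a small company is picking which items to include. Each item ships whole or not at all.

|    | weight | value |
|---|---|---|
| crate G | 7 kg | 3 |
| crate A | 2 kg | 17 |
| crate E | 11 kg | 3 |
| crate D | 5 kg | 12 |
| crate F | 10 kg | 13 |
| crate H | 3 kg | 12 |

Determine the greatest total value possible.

Allowing fractional choices, the relaxed optimum would be about 54.9, but items are indivisible.
crate G + crate A + crate F + crate H: weight 7 + 2 + 10 + 3 = 22 ≤ 22, value 3 + 17 + 13 + 12 = 45.
crate A + crate D + crate F + crate H: weight 2 + 5 + 10 + 3 = 20 ≤ 22, value 17 + 12 + 13 + 12 = 54.
Best is crate A, crate D, crate F, and crate H with total value 54.

54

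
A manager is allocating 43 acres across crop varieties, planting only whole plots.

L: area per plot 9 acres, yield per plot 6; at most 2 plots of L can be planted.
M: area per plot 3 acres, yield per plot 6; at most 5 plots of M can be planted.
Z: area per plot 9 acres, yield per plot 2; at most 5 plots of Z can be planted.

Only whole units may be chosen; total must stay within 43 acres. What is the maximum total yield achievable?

44

M has the best ratio (6/3); taking only M gives at most 5×6 = 30 (stopped by the supply cap of 5).
Mixing does better — 2×L, 5×M, and 1×Z: area 42 ≤ 43, yield 2·6 + 5·6 + 1·2 = 44.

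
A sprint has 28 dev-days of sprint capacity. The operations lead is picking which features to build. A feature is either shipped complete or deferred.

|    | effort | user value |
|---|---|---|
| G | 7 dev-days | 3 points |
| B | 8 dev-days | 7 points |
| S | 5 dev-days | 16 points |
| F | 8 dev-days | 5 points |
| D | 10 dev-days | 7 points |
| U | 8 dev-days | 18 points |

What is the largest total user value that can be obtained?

44

This is an integer program with binary decision variables.
Allowing fractional choices, the relaxed optimum would be about 45.9, but features are indivisible.
B + S + U: effort 8 + 5 + 8 = 21 ≤ 28, user value 7 + 16 + 18 = 41.
G + S + F + U: effort 7 + 5 + 8 + 8 = 28 ≤ 28, user value 3 + 16 + 5 + 18 = 42.
G + B + S + U: effort 7 + 8 + 5 + 8 = 28 ≤ 28, user value 3 + 7 + 16 + 18 = 44.
Best is G, B, S, and U with total user value 44.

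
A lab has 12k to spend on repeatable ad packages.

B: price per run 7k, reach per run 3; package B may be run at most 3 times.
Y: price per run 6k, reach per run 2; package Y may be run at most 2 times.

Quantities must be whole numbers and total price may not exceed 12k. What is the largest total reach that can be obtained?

2×Y: price 12 ≤ 12, reach 2·2 = 4.
1×B: price 7 ≤ 12, reach 1·3 = 3.
Best is 4.

4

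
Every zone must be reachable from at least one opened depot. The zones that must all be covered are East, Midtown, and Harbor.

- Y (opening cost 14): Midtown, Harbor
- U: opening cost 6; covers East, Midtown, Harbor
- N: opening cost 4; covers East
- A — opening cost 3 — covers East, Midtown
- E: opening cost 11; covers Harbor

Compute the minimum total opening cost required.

This is an integer covering problem.
The greedy cost-per-new-zone heuristic would pick A and U for 9, but a cheaper cover exists.
U alone covers East, Midtown, Harbor — every zone.
Total opening cost: 6.
No cover costs less than 6.

6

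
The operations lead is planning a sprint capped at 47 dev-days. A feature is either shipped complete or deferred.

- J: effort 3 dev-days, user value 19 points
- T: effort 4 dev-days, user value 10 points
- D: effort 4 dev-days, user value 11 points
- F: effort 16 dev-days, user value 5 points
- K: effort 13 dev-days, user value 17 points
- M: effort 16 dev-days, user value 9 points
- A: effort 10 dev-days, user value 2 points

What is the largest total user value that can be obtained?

66

J + T + D + K + M: effort 3 + 4 + 4 + 13 + 16 = 40 ≤ 47, user value 19 + 10 + 11 + 17 + 9 = 66.
J + T + D + K + A: effort 3 + 4 + 4 + 13 + 10 = 34 ≤ 47, user value 19 + 10 + 11 + 17 + 2 = 59.
J + T + D + F + K: effort 3 + 4 + 4 + 16 + 13 = 40 ≤ 47, user value 19 + 10 + 11 + 5 + 17 = 62.
Best is J, T, D, K, and M with total user value 66.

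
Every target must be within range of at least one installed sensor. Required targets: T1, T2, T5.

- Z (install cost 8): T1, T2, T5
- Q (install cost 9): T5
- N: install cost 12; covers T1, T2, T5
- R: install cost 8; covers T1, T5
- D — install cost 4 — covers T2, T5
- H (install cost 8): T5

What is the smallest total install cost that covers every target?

8

The greedy cost-per-new-target heuristic would pick D and Z for 12, but a cheaper cover exists.
Z alone covers T1, T2, T5 — every target.
Total install cost: 8.
No cover costs less than 8.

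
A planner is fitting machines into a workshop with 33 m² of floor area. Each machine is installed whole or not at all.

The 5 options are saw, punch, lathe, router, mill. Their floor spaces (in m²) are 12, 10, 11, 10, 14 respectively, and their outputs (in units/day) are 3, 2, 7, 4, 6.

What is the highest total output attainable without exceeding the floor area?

14

Treat it as a binary knapsack problem.
Allowing fractional choices, the relaxed optimum would be about 16.2, but machines are indivisible.
punch + lathe + router: floor space 10 + 11 + 10 = 31 ≤ 33, output 2 + 7 + 4 = 13.
saw + lathe + router: floor space 12 + 11 + 10 = 33 ≤ 33, output 3 + 7 + 4 = 14.
lathe + mill: floor space 11 + 14 = 25 ≤ 33, output 7 + 6 = 13.
Best is saw, lathe, and router with total output 14.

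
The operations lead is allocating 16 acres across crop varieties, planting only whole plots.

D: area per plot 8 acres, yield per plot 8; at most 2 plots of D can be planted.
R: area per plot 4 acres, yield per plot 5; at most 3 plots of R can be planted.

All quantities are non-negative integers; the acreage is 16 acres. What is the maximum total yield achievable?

2×D: area 16 ≤ 16, yield 2·8 = 16.
1×D and 2×R: area 16 ≤ 16, yield 1·8 + 2·5 = 18.
Best is 18.

18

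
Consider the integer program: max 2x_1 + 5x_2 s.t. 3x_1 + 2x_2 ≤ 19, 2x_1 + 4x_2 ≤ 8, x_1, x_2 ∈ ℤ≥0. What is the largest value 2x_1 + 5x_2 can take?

10

(x_1,x_2)=(0,2): 3·0+2·2=4≤19, 2·0+4·2=8≤8, objective 10.
(x_1,x_2)=(1,1): 3·1+2·1=5≤19, 2·1+4·1=6≤8, objective 7.
(x_1,x_2)=(0,1): 3·0+2·1=2≤19, 2·0+4·1=4≤8, objective 5.
Maximum is 10 at (x_1,x_2)=(0,2).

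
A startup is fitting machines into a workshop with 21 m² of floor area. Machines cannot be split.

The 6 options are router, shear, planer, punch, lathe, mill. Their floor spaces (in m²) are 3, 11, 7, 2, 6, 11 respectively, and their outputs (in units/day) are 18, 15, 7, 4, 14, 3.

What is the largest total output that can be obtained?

router + planer + punch + lathe: floor space 3 + 7 + 2 + 6 = 18 ≤ 21, output 18 + 7 + 4 + 14 = 43.
router + shear + lathe: floor space 3 + 11 + 6 = 20 ≤ 21, output 18 + 15 + 14 = 47.
Best is router, shear, and lathe with total output 47.

47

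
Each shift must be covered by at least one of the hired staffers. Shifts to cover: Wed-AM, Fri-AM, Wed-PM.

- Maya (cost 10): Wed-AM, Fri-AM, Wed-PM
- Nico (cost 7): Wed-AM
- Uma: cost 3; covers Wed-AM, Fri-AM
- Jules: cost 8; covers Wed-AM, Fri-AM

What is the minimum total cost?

10

The greedy cost-per-new-shift heuristic would pick Uma and Maya for 13, but a cheaper cover exists.
Maya alone covers Wed-AM, Fri-AM, Wed-PM — every shift.
Total cost: 10.
No cover costs less than 10.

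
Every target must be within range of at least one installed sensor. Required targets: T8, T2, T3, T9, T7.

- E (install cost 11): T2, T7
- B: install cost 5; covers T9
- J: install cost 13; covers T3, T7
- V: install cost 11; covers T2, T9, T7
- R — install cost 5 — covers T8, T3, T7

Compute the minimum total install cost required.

The greedy cost-per-new-target heuristic would pick R, B, and E for 21, but a cheaper cover exists.
Choose V and R: together they cover T8, T2, T3, T9, T7 — every target.
Total install cost: 11 + 5 = 16.
No cover costs less than 16.

16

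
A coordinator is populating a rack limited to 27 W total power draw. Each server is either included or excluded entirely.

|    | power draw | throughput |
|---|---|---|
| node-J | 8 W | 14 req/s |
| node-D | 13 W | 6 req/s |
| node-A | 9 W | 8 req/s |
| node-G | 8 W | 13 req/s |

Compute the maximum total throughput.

35

This is a 0-1 knapsack instance.
node-J + node-A + node-G: power draw 8 + 9 + 8 = 25 ≤ 27, throughput 14 + 8 + 13 = 35.
node-J + node-G: power draw 8 + 8 = 16 ≤ 27, throughput 14 + 13 = 27.
Best is node-J, node-A, and node-G with total throughput 35.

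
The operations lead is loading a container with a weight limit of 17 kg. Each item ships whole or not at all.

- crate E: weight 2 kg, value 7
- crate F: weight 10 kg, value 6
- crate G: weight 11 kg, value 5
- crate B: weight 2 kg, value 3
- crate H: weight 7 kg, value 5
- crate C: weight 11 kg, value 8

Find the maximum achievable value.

Treat it as a binary knapsack problem.
Allowing fractional choices, the relaxed optimum would be about 19.4, but items are indivisible.
crate E + crate B + crate C: weight 2 + 2 + 11 = 15 ≤ 17, value 7 + 3 + 8 = 18.
crate E + crate F + crate B: weight 2 + 10 + 2 = 14 ≤ 17, value 7 + 6 + 3 = 16.
Best is crate E, crate B, and crate C with total value 18.

18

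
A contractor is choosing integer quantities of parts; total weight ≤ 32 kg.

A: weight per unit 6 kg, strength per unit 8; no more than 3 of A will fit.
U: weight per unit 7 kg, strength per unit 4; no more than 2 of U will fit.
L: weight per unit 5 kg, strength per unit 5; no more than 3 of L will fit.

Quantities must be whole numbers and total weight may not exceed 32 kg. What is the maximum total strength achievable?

34

3×A, 1×U, and 1×L: weight 30 ≤ 32, strength 3·8 + 1·4 + 1·5 = 33.
3×A and 2×L: weight 28 ≤ 32, strength 3·8 + 2·5 = 34.
Best is 34.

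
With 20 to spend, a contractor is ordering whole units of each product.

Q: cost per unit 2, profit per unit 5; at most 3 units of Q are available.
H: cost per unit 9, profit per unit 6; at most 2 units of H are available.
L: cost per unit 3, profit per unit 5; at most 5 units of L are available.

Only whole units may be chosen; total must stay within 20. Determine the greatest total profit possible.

35

Q has the best ratio (5/2); taking only Q gives at most 3×5 = 15 (stopped by the supply cap of 3).
Mixing does better — 2×Q and 5×L: cost 19 ≤ 20, profit 2·5 + 5·5 = 35.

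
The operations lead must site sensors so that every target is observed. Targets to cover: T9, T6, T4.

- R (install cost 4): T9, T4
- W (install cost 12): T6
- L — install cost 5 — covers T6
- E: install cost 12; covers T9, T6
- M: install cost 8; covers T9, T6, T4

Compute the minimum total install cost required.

The greedy cost-per-new-target heuristic would pick R and L for 9, but a cheaper cover exists.
M alone covers T9, T6, T4 — every target.
Total install cost: 8.
No cover costs less than 8.

8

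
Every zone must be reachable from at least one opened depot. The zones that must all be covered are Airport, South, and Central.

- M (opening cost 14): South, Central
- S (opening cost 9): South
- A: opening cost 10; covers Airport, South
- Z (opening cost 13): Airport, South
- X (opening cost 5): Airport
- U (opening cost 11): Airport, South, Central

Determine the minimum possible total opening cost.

U alone covers Airport, South, Central — every zone.
Total opening cost: 11.
No cover costs less than 11.

11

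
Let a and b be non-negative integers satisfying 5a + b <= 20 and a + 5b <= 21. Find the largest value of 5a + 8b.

Relaxing integrality, the LP optimum is 44.79 at (a,b) = (3.29, 3.54), which is not an integer point.
(a,b)=(3,3): 5·3+1·3=18≤20, 1·3+5·3=18≤21, objective 39.
(a,b)=(2,3): 5·2+1·3=13≤20, 1·2+5·3=17≤21, objective 34.
(a,b)=(3,2): 5·3+1·2=17≤20, 1·3+5·2=13≤21, objective 31.
(a,b)=(2,2): 5·2+1·2=12≤20, 1·2+5·2=12≤21, objective 26.
The best lattice point is (3,3), giving 39.

39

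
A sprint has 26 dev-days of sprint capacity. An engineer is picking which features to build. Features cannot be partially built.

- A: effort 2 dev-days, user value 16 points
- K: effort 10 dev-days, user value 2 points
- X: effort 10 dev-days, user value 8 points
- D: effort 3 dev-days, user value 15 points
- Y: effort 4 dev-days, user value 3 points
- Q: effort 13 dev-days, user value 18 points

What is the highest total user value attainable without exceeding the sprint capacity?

This is an integer program with binary decision variables.
Take A, D, Y, and Q: effort 2 + 3 + 4 + 13 = 22 ≤ 26, user value 16 + 15 + 3 + 18 = 52.
No other feasible combination does better.

52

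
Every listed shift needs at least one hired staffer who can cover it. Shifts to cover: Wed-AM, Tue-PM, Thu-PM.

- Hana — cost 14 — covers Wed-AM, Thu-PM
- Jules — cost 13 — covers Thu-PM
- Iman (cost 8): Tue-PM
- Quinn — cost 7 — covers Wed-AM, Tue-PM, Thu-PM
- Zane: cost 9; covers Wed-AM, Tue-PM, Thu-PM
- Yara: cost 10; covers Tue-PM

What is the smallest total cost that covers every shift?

7

Quinn alone covers Wed-AM, Tue-PM, Thu-PM — every shift.
Total cost: 7.
No cover costs less than 7.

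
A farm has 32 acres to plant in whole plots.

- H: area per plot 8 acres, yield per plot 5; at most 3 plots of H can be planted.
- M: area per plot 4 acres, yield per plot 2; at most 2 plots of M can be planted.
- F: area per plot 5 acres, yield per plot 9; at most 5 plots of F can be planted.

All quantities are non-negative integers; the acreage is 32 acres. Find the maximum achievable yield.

This is a bounded integer knapsack.
1×M and 5×F: area 29 ≤ 32, yield 1·2 + 5·9 = 47.
5×F: area 25 ≤ 32, yield 5·9 = 45.
Best is 47.

47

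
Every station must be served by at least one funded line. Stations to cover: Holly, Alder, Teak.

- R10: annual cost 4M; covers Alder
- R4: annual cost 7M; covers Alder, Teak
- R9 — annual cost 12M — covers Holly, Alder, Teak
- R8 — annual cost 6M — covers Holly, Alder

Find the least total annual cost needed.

12

This is an integer covering problem.
The greedy cost-per-new-station heuristic would pick R8 and R4 for 13, but a cheaper cover exists.
R9 alone covers Holly, Alder, Teak — every station.
Total annual cost: 12.
No cover costs less than 12.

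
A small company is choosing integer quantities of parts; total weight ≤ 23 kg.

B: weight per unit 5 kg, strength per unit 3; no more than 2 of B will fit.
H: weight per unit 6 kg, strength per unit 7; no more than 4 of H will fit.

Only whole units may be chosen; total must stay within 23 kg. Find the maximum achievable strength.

H has the best ratio (7/6); taking only H gives at most 3×7 = 21 (stopped by the weight limit).
Mixing does better — 1×B and 3×H: weight 23 ≤ 23, strength 1·3 + 3·7 = 24.

24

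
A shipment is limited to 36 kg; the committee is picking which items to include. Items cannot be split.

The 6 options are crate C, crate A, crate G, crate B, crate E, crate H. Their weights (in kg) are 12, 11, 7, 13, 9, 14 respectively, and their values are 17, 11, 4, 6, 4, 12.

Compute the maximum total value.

34

Treat it as a binary knapsack problem.
Allowing fractional choices, the relaxed optimum would be about 39.1, but items are indivisible.
crate C + crate A + crate B: weight 12 + 11 + 13 = 36 ≤ 36, value 17 + 11 + 6 = 34.
crate C + crate G + crate H: weight 12 + 7 + 14 = 33 ≤ 36, value 17 + 4 + 12 = 33.
Best is crate C, crate A, and crate B with total value 34.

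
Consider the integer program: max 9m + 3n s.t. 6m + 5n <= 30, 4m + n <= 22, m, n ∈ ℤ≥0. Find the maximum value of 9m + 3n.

45

(m,n)=(5,0): 6·5+5·0=30≤30, 4·5+1·0=20≤22, objective 45.
(m,n)=(4,1): 6·4+5·1=29≤30, 4·4+1·1=17≤22, objective 39.
Maximum is 45 at (m,n)=(5,0).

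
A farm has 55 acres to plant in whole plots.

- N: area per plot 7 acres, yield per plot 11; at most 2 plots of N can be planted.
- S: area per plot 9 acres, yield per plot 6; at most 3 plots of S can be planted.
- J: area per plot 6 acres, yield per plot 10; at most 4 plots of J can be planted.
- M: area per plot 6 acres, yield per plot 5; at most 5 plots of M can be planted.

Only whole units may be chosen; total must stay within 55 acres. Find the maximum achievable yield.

2×N, 1×S, 4×J, and 1×M: area 53 ≤ 55, yield 2·11 + 1·6 + 4·10 + 1·5 = 73.
2×N, 4×J, and 2×M: area 50 ≤ 55, yield 2·11 + 4·10 + 2·5 = 72.
Best is 73.

73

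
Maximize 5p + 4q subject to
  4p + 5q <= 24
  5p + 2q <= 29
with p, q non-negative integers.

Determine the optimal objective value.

25

The continuous relaxation peaks at (5.71, 0.235) with value 29.47; rounding to a feasible lattice point costs some objective.
(p,q)=(5,0) is feasible, giving 25.
(p,q)=(4,1) is feasible, giving 24.
(p,q)=(4,0) is feasible, giving 20.
The best lattice point is (5,0), giving 25.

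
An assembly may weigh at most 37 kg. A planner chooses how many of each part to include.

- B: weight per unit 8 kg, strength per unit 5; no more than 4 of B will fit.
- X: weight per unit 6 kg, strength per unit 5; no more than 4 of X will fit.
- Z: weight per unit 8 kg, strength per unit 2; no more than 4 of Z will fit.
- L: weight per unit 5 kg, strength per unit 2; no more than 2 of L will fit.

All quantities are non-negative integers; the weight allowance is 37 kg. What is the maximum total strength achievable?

Take 1×B, 4×X, and 1×L: weight 37 ≤ 37, strength 1·5 + 4·5 + 1·2 = 27.
X has the best ratio (5/6) and is taken to its limit of 4; remaining capacity is filled optimally with the others.

27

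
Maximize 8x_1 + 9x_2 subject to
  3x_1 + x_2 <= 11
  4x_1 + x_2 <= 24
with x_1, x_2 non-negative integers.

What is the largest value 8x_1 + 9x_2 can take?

99

(x_1,x_2)=(0,11): 3·0+1·11=11≤11, 4·0+1·11=11≤24, objective 99.
(x_1,x_2)=(0,10): 3·0+1·10=10≤11, 4·0+1·10=10≤24, objective 90.
Maximum is 99 at (x_1,x_2)=(0,11).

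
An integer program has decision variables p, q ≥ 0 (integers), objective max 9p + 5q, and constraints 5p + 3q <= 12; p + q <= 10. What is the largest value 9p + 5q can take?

20

Relaxing integrality, the LP optimum is 21.60 at (p,q) = (2.4, 0), which is not an integer point.
(p,q)=(0,4): 5·0+3·4=12≤12, 1·0+1·4=4≤10, objective 20.
(p,q)=(2,0): 5·2+3·0=10≤12, 1·2+1·0=2≤10, objective 18.
Maximum is 20 at (p,q)=(0,4).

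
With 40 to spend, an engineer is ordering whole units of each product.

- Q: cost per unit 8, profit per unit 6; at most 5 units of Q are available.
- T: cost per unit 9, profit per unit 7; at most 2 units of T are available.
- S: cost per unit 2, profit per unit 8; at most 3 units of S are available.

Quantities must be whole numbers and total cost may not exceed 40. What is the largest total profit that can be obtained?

S has the best ratio (8/2); taking only S gives at most 3×8 = 24 (stopped by the supply cap of 3).
Mixing does better — 2×Q, 2×T, and 3×S: cost 40 ≤ 40, profit 2·6 + 2·7 + 3·8 = 50.

50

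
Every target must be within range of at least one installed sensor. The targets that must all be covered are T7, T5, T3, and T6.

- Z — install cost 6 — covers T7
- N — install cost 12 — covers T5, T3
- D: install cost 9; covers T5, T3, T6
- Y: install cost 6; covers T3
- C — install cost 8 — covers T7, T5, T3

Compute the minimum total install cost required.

15

This is an integer covering problem.
Choose Z and D: together they cover T7, T5, T3, T6 — every target.
Total install cost: 6 + 9 = 15.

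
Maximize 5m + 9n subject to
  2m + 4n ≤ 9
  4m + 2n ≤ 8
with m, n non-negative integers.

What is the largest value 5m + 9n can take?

(m,n)=(0,2) is feasible, giving 18.
(m,n)=(1,1) is feasible, giving 14.
The best lattice point is (0,2), giving 18.

18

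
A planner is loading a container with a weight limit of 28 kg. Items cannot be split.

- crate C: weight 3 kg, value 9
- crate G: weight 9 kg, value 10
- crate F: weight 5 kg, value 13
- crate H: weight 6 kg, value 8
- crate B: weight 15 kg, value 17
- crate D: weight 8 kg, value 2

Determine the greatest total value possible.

40

crate C + crate G + crate F + crate H: weight 3 + 9 + 5 + 6 = 23 ≤ 28, value 9 + 10 + 13 + 8 = 40.
crate C + crate F + crate B: weight 3 + 5 + 15 = 23 ≤ 28, value 9 + 13 + 17 = 39.
Best is crate C, crate G, crate F, and crate H with total value 40.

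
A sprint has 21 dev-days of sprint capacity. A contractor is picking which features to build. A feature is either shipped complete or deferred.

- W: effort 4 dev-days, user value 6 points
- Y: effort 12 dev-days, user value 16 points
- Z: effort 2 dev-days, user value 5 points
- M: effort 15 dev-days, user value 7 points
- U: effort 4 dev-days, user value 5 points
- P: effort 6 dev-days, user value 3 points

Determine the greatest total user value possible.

Allowing fractional choices, the relaxed optimum would be about 30.8, but features are indivisible.
Y + Z + U: effort 12 + 2 + 4 = 18 ≤ 21, user value 16 + 5 + 5 = 26.
W + Y + U: effort 4 + 12 + 4 = 20 ≤ 21, user value 6 + 16 + 5 = 27.
W + Y + Z: effort 4 + 12 + 2 = 18 ≤ 21, user value 6 + 16 + 5 = 27.
The maximum user value is 27; one optimal choice is W, Y, and Z.

27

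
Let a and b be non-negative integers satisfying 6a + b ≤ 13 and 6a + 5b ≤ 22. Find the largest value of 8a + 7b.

29

The continuous relaxation peaks at (0, 4.4) with value 30.80; rounding to a feasible lattice point costs some objective.
(a,b)=(1,3): 6·1+1·3=9≤13, 6·1+5·3=21≤22, objective 29.
(a,b)=(0,4): 6·0+1·4=4≤13, 6·0+5·4=20≤22, objective 28.
(a,b)=(1,2): 6·1+1·2=8≤13, 6·1+5·2=16≤22, objective 22.
The best lattice point is (1,3), giving 29.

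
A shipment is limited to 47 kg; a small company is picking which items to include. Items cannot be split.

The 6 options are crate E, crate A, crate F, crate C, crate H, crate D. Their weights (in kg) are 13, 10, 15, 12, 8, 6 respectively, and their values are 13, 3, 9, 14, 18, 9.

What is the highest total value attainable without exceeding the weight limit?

Allowing fractional choices, the relaxed optimum would be about 58.8, but items are indivisible.
crate F + crate C + crate H + crate D: weight 15 + 12 + 8 + 6 = 41 ≤ 47, value 9 + 14 + 18 + 9 = 50.
crate E + crate F + crate H + crate D: weight 13 + 15 + 8 + 6 = 42 ≤ 47, value 13 + 9 + 18 + 9 = 49.
crate E + crate C + crate H + crate D: weight 13 + 12 + 8 + 6 = 39 ≤ 47, value 13 + 14 + 18 + 9 = 54.
Best is crate E, crate C, crate H, and crate D with total value 54.

54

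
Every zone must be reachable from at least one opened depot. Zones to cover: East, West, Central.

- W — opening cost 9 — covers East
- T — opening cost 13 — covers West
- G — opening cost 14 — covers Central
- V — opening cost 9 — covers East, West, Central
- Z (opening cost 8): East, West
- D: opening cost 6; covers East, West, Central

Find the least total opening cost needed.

6

D alone covers East, West, Central — every zone.
Total opening cost: 6.
No cover costs less than 6.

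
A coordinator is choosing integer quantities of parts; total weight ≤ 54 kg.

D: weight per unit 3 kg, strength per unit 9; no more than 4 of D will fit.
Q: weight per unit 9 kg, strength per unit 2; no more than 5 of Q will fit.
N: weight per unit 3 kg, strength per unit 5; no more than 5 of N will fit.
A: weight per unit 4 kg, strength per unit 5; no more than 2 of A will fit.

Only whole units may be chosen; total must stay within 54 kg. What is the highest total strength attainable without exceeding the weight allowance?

D has the best ratio (9/3); taking only D gives at most 4×9 = 36 (stopped by the supply cap of 4).
Mixing does better — 4×D, 2×Q, 5×N, and 2×A: weight 53 ≤ 54, strength 4·9 + 2·2 + 5·5 + 2·5 = 75.

75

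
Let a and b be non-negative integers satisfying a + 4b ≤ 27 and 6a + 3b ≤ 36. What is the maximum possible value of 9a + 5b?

57

(a,b)=(3,6): 1·3+4·6=27≤27, 6·3+3·6=36≤36, objective 57.
(a,b)=(3,5): 1·3+4·5=23≤27, 6·3+3·5=33≤36, objective 52.
(a,b)=(2,6): 1·2+4·6=26≤27, 6·2+3·6=30≤36, objective 48.
(a,b)=(2,5): 1·2+4·5=22≤27, 6·2+3·5=27≤36, objective 43.
No feasible integer point exceeds 57.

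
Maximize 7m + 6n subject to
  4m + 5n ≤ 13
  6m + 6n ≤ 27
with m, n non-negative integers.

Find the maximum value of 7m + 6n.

The continuous relaxation peaks at (3.25, 0) with value 22.75; rounding to a feasible lattice point costs some objective.
(m,n)=(3,0): 4·3+5·0=12≤13, 6·3+6·0=18≤27, objective 21.
(m,n)=(2,1): 4·2+5·1=13≤13, 6·2+6·1=18≤27, objective 20.
(m,n)=(2,0): 4·2+5·0=8≤13, 6·2+6·0=12≤27, objective 14.
Maximum is 21 at (m,n)=(3,0).

21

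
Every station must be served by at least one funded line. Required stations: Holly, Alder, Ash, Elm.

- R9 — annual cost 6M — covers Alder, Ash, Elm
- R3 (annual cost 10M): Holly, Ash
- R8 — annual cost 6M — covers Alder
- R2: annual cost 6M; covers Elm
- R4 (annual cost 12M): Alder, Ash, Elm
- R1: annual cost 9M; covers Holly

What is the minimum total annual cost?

Choose R9 and R1: together they cover Holly, Alder, Ash, Elm — every station.
Total annual cost: 6 + 9 = 15.

15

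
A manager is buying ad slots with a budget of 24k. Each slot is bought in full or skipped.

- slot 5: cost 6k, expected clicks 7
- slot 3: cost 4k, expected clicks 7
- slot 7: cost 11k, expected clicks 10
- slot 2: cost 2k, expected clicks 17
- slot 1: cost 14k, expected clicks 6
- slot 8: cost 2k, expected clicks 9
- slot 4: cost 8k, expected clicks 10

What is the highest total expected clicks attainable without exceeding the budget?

Allowing fractional choices, the relaxed optimum would be about 51.8, but ad slots are indivisible.
slot 5 + slot 3 + slot 2 + slot 8 + slot 4: cost 6 + 4 + 2 + 2 + 8 = 22 ≤ 24, expected clicks 7 + 7 + 17 + 9 + 10 = 50.
slot 7 + slot 2 + slot 8 + slot 4: cost 11 + 2 + 2 + 8 = 23 ≤ 24, expected clicks 10 + 17 + 9 + 10 = 46.
Best is slot 5, slot 3, slot 2, slot 8, and slot 4 with total expected clicks 50.

50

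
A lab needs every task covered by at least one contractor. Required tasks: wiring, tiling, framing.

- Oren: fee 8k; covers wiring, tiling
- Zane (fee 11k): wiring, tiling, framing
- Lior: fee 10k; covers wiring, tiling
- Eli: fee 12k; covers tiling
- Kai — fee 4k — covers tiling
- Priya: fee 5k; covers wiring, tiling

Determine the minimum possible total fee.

The greedy cost-per-new-task heuristic would pick Priya and Zane for 16, but a cheaper cover exists.
Zane alone covers wiring, tiling, framing — every task.
Total fee: 11.
No cover costs less than 11.

11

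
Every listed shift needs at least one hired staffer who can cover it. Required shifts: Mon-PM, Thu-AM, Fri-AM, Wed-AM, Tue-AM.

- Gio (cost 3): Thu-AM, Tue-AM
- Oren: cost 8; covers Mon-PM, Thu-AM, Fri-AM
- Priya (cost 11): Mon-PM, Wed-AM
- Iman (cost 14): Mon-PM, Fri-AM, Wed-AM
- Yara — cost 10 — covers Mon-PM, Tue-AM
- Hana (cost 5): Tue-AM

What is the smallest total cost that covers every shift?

Choose Gio and Iman: together they cover Mon-PM, Thu-AM, Fri-AM, Wed-AM, Tue-AM — every shift.
Total cost: 3 + 14 = 17.

17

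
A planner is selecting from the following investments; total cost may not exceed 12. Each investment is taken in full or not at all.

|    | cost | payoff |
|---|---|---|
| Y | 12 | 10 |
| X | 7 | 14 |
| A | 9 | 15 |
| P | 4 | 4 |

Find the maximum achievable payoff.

18

Allowing fractional choices, the relaxed optimum would be about 22.3, but investments are indivisible.
X + P: cost 7 + 4 = 11 ≤ 12, payoff 14 + 4 = 18.
X: cost 7 ≤ 12, payoff 14.
A: cost 9 ≤ 12, payoff 15.
Best is X and P with total payoff 18.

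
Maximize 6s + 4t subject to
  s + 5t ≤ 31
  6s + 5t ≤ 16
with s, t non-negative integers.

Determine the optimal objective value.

14

The continuous relaxation peaks at (2.67, 0) with value 16.00; rounding to a feasible lattice point costs some objective.
(s,t)=(1,2) is feasible, giving 14.
(s,t)=(0,3) is feasible, giving 12.
(s,t)=(2,0) is feasible, giving 12.
The best lattice point is (1,2), giving 14.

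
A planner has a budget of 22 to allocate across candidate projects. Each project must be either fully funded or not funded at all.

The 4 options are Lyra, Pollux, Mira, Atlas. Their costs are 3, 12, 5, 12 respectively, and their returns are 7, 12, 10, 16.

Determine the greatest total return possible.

This is a 0-1 knapsack instance.
Lyra + Pollux + Mira: cost 3 + 12 + 5 = 20 ≤ 22, return 7 + 12 + 10 = 29.
Lyra + Mira + Atlas: cost 3 + 5 + 12 = 20 ≤ 22, return 7 + 10 + 16 = 33.
Best is Lyra, Mira, and Atlas with total return 33.

33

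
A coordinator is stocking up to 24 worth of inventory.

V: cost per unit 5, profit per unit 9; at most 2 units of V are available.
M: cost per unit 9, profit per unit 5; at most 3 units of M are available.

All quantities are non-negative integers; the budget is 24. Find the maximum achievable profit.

This is a bounded integer knapsack.
V has the best ratio (9/5); taking only V gives at most 2×9 = 18 (stopped by the supply cap of 2).
Mixing does better — 2×V and 1×M: cost 19 ≤ 24, profit 2·9 + 1·5 = 23.

23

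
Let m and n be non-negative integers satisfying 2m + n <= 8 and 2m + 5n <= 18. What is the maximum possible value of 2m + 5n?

17

(m,n)=(1,3): 2·1+1·3=5≤8, 2·1+5·3=17≤18, objective 17.
(m,n)=(0,3): 2·0+1·3=3≤8, 2·0+5·3=15≤18, objective 15.
The best lattice point is (1,3), giving 17.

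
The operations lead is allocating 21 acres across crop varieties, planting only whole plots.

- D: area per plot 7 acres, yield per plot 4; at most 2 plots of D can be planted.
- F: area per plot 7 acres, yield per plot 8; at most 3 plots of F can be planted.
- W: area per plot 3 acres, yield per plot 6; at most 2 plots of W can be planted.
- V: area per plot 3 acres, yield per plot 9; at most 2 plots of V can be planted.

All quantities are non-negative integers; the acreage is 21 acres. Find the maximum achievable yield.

38

2×F and 2×V: area 20 ≤ 21, yield 2·8 + 2·9 = 34.
1×F, 2×W, and 2×V: area 19 ≤ 21, yield 1·8 + 2·6 + 2·9 = 38.
Best is 38.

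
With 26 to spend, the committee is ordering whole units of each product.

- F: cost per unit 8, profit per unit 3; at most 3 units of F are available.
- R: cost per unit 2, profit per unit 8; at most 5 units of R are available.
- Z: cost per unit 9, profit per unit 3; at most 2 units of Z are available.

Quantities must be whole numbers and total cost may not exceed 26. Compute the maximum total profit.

46

This is a bounded integer knapsack.
R has the best ratio (8/2); taking only R gives at most 5×8 = 40 (stopped by the supply cap of 5).
Mixing does better — 2×F and 5×R: cost 26 ≤ 26, profit 2·3 + 5·8 = 46.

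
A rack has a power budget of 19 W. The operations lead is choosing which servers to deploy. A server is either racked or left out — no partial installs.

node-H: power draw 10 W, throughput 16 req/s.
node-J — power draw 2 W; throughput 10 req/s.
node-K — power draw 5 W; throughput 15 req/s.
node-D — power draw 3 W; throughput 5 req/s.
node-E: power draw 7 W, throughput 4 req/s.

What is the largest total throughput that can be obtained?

Take node-H, node-J, and node-K: power draw 10 + 2 + 5 = 17 ≤ 19, throughput 16 + 10 + 15 = 41.
No other feasible combination does better.

41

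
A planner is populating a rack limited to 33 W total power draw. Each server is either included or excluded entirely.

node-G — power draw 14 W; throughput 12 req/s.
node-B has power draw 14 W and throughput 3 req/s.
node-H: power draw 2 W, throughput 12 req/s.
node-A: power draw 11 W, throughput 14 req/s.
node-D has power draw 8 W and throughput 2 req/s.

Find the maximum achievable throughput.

38

This is a 0-1 knapsack instance.
node-G + node-H + node-A: power draw 14 + 2 + 11 = 27 ≤ 33, throughput 12 + 12 + 14 = 38.
node-B + node-H + node-A: power draw 14 + 2 + 11 = 27 ≤ 33, throughput 3 + 12 + 14 = 29.
node-H + node-A + node-D: power draw 2 + 11 + 8 = 21 ≤ 33, throughput 12 + 14 + 2 = 28.
Best is node-G, node-H, and node-A with total throughput 38.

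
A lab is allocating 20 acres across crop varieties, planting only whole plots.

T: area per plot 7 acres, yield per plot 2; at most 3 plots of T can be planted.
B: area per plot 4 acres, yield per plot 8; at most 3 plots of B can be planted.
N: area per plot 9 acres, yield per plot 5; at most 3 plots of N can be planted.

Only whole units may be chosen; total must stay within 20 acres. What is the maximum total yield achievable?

26

Take 1×T and 3×B: area 19 ≤ 20, yield 1·2 + 3·8 = 26.
B has the best ratio (8/4) and is taken to its limit of 3; remaining capacity is filled optimally with the others.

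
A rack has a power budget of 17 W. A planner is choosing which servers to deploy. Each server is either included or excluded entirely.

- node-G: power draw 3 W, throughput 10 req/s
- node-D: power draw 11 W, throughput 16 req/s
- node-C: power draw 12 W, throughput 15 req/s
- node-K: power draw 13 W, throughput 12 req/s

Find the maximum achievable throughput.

Allowing fractional choices, the relaxed optimum would be about 29.8, but servers are indivisible.
node-G + node-C: power draw 3 + 12 = 15 ≤ 17, throughput 10 + 15 = 25.
node-G + node-D: power draw 3 + 11 = 14 ≤ 17, throughput 10 + 16 = 26.
node-G + node-K: power draw 3 + 13 = 16 ≤ 17, throughput 10 + 12 = 22.
Best is node-G and node-D with total throughput 26.

26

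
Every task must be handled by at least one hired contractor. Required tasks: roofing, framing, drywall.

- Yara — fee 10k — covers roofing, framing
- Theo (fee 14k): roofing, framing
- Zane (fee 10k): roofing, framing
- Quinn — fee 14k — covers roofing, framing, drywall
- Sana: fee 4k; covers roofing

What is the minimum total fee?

14

This is an integer covering problem.
The greedy cost-per-new-task heuristic would pick Sana and Quinn for 18, but a cheaper cover exists.
Quinn alone covers roofing, framing, drywall — every task.
Total fee: 14.
No cover costs less than 14.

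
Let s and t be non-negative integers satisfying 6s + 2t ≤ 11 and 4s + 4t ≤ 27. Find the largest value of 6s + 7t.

35

Relaxing integrality, the LP optimum is 38.50 at (s,t) = (0, 5.5), which is not an integer point.
(s,t)=(0,5): 6·0+2·5=10≤11, 4·0+4·5=20≤27, objective 35.
(s,t)=(0,4): 6·0+2·4=8≤11, 4·0+4·4=16≤27, objective 28.
Maximum is 35 at (s,t)=(0,5).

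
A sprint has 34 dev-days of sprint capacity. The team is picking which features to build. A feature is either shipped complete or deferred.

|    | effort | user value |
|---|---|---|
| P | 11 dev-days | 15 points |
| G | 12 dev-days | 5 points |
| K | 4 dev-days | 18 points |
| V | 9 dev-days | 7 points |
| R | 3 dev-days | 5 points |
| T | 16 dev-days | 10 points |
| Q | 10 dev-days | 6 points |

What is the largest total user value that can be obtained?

48

Allowing fractional choices, the relaxed optimum would be about 49.4, but features are indivisible.
P + K + V + R: effort 11 + 4 + 9 + 3 = 27 ≤ 34, user value 15 + 18 + 7 + 5 = 45.
P + K + R + T: effort 11 + 4 + 3 + 16 = 34 ≤ 34, user value 15 + 18 + 5 + 10 = 48.
P + K + V + Q: effort 11 + 4 + 9 + 10 = 34 ≤ 34, user value 15 + 18 + 7 + 6 = 46.
Best is P, K, R, and T with total user value 48.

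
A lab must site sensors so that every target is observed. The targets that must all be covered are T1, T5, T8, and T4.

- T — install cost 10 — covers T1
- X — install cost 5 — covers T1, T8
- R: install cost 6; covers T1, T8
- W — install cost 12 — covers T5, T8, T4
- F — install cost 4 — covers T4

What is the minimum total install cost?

The greedy cost-per-new-target heuristic would pick X, F, and W for 21, but a cheaper cover exists.
Choose X and W: together they cover T1, T5, T8, T4 — every target.
Total install cost: 5 + 12 = 17.
No cover costs less than 17.

17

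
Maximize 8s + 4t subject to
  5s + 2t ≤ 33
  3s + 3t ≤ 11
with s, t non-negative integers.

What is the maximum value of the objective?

24

Relaxing integrality, the LP optimum is 29.33 at (s,t) = (3.67, 0), which is not an integer point.
(s,t)=(3,0) is feasible, giving 24.
(s,t)=(2,1) is feasible, giving 20.
Maximum is 24 at (s,t)=(3,0).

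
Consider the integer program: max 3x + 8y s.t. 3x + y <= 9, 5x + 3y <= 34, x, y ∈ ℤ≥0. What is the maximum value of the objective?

(x,y)=(0,9): 3·0+1·9=9≤9, 5·0+3·9=27≤34, objective 72.
(x,y)=(0,8): 3·0+1·8=8≤9, 5·0+3·8=24≤34, objective 64.
No feasible integer point exceeds 72.

72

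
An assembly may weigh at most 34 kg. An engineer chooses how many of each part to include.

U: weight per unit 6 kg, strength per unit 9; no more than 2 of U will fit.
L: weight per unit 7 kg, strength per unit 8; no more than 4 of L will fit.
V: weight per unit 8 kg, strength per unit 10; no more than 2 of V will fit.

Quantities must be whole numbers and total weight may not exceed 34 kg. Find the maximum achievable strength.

Take 2×U, 2×L, and 1×V: weight 34 ≤ 34, strength 2·9 + 2·8 + 1·10 = 44.
U has the best ratio (9/6) and is taken to its limit of 2; remaining capacity is filled optimally with the others.

44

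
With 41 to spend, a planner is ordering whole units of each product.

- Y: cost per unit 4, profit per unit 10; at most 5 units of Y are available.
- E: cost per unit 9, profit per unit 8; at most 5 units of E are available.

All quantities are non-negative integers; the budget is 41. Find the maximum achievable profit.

66

This is a bounded integer knapsack.
Y has the best ratio (10/4); taking only Y gives at most 5×10 = 50 (stopped by the supply cap of 5).
Mixing does better — 5×Y and 2×E: cost 38 ≤ 41, profit 5·10 + 2·8 = 66.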